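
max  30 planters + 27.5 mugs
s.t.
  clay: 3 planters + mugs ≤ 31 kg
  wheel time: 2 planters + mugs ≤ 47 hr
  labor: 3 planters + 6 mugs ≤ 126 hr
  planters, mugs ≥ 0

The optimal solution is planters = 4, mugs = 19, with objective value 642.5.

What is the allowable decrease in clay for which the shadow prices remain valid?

Binding constraints: clay, labor. The basis is B = [[3,1],[3,6]] with det 15.
Per unit decrease in clay, x* moves by d = (-0.4, 0.2).
The basis stays optimal until planters reaches 0; allowable decrease = 10 kg.

10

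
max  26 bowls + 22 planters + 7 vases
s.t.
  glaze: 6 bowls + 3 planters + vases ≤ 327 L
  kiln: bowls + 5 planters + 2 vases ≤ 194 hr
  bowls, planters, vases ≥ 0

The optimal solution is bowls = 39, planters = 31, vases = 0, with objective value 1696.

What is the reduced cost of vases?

At the optimum: glaze uses 327 of 327 (binding); kiln uses 194 of 194 (binding).
The binding rows give the dual system: 6·y_glaze + 1·y_kiln = 26 and 3·y_glaze + 5·y_kiln = 22.
→ y_glaze = 4 and y_kiln = 2.
Reduced cost of vases: c₃ − yᵀa₃ = 7 − (4·1 + 2·2) = 7 − 8 = -1.

-1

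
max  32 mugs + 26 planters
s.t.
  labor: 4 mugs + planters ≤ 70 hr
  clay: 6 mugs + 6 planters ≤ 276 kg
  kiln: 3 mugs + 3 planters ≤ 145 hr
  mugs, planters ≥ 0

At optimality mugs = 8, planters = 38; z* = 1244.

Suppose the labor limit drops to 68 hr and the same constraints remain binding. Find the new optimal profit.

1240

Binding: labor and clay. Non-binding: kiln (7 unused).
Since kiln is not tight, its dual is 0.
Dual feasibility on the basic columns requires 4·y_labor + 6·y_clay = 32, 1·y_labor + 6·y_clay = 26.
This yields shadow prices y_labor = 2, y_clay = 4.
Δz = y_labor·Δb = 2 × (-2) = -4, so new z* = 1244 − 4 = 1240.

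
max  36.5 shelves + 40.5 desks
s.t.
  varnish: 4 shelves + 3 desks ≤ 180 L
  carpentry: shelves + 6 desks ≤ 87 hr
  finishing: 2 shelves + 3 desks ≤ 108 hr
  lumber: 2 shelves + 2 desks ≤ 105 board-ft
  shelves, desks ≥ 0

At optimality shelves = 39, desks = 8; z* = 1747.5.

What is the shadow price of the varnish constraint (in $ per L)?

8.5

Binding: varnish and carpentry. Non-binding: finishing (6 unused), lumber (11 unused).
By complementary slackness, y = 0 for the non-binding constraints.
From A_Bᵀ y = c: 4·y_varnish + 1·y_carpentry = 36.5; 3·y_varnish + 6·y_carpentry = 40.5.
Solving: y_varnish = 8.5, y_carpentry = 2.5.
Shadow price of varnish = 8.5.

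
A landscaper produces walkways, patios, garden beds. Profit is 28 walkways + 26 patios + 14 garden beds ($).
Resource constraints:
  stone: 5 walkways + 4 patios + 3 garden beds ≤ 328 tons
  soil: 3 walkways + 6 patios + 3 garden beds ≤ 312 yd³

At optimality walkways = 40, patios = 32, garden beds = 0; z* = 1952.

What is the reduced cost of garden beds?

At the optimum: stone uses 328 of 328 (binding); soil uses 312 of 312 (binding).
Dual feasibility on the basic columns requires 5·y_stone + 3·y_soil = 28, 4·y_stone + 6·y_soil = 26.
This yields shadow prices y_stone = 5, y_soil = 1.
Reduced cost of garden beds: c₃ − yᵀa₃ = 14 − (5·3 + 1·3) = 14 − 18 = -4.

-4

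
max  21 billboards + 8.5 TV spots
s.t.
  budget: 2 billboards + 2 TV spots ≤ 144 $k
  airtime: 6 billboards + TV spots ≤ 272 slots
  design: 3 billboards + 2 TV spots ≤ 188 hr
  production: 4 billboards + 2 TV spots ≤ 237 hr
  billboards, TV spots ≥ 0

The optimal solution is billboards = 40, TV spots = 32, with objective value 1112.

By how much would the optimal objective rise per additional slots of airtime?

Check each constraint at x*: budget 144/144 (tight); airtime 272/272 (tight); design 184/188 (slack 4); production 224/237 (slack 13).
Since design, production are not tight, their duals are 0.
The binding rows give the dual system: 2·y_budget + 6·y_airtime = 21 and 2·y_budget + 1·y_airtime = 8.5.
Solving: y_budget = 3, y_airtime = 2.5.
Shadow price of airtime = 2.5.

2.5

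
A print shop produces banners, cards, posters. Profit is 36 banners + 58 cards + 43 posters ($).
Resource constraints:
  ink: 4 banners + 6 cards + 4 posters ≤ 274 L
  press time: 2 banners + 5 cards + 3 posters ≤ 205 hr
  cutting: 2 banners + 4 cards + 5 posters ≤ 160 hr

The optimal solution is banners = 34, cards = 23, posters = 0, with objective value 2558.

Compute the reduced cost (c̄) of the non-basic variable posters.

Binding: ink and cutting. Non-binding: press time (22 unused).
Since press time is not tight, its dual is 0.
From A_Bᵀ y = c: 4·y_ink + 2·y_cutting = 36; 6·y_ink + 4·y_cutting = 58.
This yields shadow prices y_ink = 7, y_cutting = 4.
Reduced cost of posters: c₃ − yᵀa₃ = 43 − (7·4 + 4·5) = 43 − 48 = -5.

-5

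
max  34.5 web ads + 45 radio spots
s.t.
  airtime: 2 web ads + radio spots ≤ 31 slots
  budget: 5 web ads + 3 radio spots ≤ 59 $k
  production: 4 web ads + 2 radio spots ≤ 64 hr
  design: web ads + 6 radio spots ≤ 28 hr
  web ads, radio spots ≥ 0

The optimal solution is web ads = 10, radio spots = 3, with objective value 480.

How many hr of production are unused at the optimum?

production used = 4·10 + 2·3 = 46; slack = 64 − 46 = 18.

18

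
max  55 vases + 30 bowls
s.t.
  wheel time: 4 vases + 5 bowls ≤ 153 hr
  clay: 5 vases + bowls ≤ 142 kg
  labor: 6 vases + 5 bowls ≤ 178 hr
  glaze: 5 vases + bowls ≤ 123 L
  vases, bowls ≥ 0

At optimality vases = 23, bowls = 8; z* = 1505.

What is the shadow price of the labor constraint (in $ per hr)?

5

At the optimum: wheel time uses 132 of 153 (slack = 21); clay uses 123 of 142 (slack = 19); labor uses 178 of 178 (binding); glaze uses 123 of 123 (binding).
Since wheel time, clay are not tight, their duals are 0.
From A_Bᵀ y = c: 6·y_labor + 5·y_glaze = 55; 5·y_labor + 1·y_glaze = 30.
This yields shadow prices y_labor = 5, y_glaze = 5.
Shadow price of labor = 5.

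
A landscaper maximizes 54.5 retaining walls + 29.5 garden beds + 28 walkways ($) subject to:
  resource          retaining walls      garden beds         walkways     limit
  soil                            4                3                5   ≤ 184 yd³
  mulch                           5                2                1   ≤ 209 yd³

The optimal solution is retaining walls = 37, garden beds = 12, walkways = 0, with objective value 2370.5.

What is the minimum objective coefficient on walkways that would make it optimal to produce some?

Both soil and mulch are binding at x*.
The binding rows give the dual system: 4·y_soil + 5·y_mulch = 54.5 and 3·y_soil + 2·y_mulch = 29.5.
→ y_soil = 5.5 and y_mulch = 6.5.
walkways enters the basis when its profit ≥ yᵀa₃ = 5.5·5 + 6.5·1 = 34.

34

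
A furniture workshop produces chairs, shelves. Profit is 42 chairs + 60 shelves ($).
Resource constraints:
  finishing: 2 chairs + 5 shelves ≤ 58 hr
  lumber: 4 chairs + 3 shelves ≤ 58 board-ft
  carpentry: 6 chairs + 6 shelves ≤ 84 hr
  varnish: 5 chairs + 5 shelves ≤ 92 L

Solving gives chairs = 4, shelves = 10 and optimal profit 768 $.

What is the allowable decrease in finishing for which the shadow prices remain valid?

Binding constraints: finishing, carpentry. The basis is B = [[2,5],[6,6]] with det -18.
Per unit decrease in finishing, x* moves by d = (0.3333, -0.3333).
The basis stays optimal until shelves reaches 0; allowable decrease = 30 hr.

30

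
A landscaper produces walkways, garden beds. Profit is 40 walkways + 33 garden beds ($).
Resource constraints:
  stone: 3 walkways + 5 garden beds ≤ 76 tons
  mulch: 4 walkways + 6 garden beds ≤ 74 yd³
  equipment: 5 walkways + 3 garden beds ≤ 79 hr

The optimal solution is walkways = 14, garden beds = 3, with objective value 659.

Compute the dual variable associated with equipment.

Check each constraint at x*: stone 57/76 (slack 19); mulch 74/74 (tight); equipment 79/79 (tight).
By complementary slackness, y = 0 for the non-binding constraint.
From A_Bᵀ y = c: 4·y_mulch + 5·y_equipment = 40; 6·y_mulch + 3·y_equipment = 33.
→ y_mulch = 2.5 and y_equipment = 6.
Shadow price of equipment = 6.

6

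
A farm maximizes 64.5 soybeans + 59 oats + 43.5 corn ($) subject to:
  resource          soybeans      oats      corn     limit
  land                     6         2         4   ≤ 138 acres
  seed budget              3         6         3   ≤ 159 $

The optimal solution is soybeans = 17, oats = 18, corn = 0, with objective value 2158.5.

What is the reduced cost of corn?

Both land and seed budget are binding at x*.
The binding rows give the dual system: 6·y_land + 3·y_seed budget = 64.5 and 2·y_land + 6·y_seed budget = 59.
Solving: y_land = 7, y_seed budget = 7.5.
Reduced cost of corn: c₃ − yᵀa₃ = 43.5 − (7·4 + 7.5·3) = 43.5 − 50.5 = -7.

-7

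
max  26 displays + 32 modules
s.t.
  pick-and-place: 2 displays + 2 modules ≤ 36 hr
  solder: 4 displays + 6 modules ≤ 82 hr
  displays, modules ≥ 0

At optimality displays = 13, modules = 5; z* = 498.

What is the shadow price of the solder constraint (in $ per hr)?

Both pick-and-place and solder are binding at x*.
Dual feasibility on the basic columns requires 2·y_pick-and-place + 4·y_solder = 26, 2·y_pick-and-place + 6·y_solder = 32.
Solving: y_pick-and-place = 7, y_solder = 3.
Shadow price of solder = 3.

3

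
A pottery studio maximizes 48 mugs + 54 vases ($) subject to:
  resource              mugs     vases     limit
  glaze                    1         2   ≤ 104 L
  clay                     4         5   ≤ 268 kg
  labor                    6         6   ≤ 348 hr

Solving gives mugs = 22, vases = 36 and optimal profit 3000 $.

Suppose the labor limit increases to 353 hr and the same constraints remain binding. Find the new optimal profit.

3020

At the optimum: glaze uses 94 of 104 (slack = 10); clay uses 268 of 268 (binding); labor uses 348 of 348 (binding).
Slack constraints have shadow price 0 (complementary slackness).
The binding rows give the dual system: 4·y_clay + 6·y_labor = 48 and 5·y_clay + 6·y_labor = 54.
This yields shadow prices y_clay = 6, y_labor = 4.
Δz = y_labor·Δb = 4 × (5) = 20, so new z* = 3000 + 20 = 3020.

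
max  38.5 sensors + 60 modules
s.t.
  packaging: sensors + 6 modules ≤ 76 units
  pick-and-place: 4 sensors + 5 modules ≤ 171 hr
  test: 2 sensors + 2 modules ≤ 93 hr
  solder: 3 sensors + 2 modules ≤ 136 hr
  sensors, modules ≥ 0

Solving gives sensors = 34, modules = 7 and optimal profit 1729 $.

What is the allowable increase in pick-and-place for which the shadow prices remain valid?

Binding constraints: packaging, pick-and-place. The basis is B = [[1,6],[4,5]] with det -19.
Per unit increase in pick-and-place, x* moves by d = (0.3158, -0.0526).
The basis stays optimal until test becomes binding; allowable increase = 20.9 hr.

20.9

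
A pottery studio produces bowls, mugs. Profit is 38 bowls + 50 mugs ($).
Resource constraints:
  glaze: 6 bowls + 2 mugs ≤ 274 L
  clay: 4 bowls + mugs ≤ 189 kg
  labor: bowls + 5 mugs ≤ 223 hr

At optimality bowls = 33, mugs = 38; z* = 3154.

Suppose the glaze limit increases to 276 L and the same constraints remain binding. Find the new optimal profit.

3164

At the optimum: glaze uses 274 of 274 (binding); clay uses 170 of 189 (slack = 19); labor uses 223 of 223 (binding).
By complementary slackness, y = 0 for the non-binding constraint.
The binding rows give the dual system: 6·y_glaze + 1·y_labor = 38 and 2·y_glaze + 5·y_labor = 50.
Solving: y_glaze = 5, y_labor = 8.
Δz = y_glaze·Δb = 5 × (2) = 10, so new z* = 3154 + 10 = 3164.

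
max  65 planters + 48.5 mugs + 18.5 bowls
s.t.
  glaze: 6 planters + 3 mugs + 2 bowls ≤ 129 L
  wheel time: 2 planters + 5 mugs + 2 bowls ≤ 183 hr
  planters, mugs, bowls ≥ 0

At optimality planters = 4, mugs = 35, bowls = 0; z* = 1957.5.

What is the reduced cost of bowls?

Check each constraint at x*: glaze 129/129 (tight); wheel time 183/183 (tight).
Dual feasibility on the basic columns requires 6·y_glaze + 2·y_wheel time = 65, 3·y_glaze + 5·y_wheel time = 48.5.
→ y_glaze = 9.5 and y_wheel time = 4.
Reduced cost of bowls: c₃ − yᵀa₃ = 18.5 − (9.5·2 + 4·2) = 18.5 − 27 = -8.5.

-8.5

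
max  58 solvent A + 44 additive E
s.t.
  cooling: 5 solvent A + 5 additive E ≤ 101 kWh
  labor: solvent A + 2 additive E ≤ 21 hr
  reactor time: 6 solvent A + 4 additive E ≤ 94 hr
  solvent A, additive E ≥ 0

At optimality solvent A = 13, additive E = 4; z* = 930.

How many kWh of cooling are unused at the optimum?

cooling used = 5·13 + 5·4 = 85; slack = 101 − 85 = 16.

16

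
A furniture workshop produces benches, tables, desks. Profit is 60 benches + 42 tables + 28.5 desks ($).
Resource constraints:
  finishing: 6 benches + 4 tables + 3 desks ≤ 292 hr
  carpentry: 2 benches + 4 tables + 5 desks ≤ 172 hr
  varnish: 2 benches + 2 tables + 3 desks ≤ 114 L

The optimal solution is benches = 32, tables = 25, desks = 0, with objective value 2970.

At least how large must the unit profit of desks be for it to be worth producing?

At the optimum: finishing uses 292 of 292 (binding); carpentry uses 164 of 172 (slack = 8); varnish uses 114 of 114 (binding).
Since carpentry is not tight, its dual is 0.
The binding rows give the dual system: 6·y_finishing + 2·y_varnish = 60 and 4·y_finishing + 2·y_varnish = 42.
This yields shadow prices y_finishing = 9, y_varnish = 3.
desks enters the basis when its profit ≥ yᵀa₃ = 9·3 + 3·3 = 36.

36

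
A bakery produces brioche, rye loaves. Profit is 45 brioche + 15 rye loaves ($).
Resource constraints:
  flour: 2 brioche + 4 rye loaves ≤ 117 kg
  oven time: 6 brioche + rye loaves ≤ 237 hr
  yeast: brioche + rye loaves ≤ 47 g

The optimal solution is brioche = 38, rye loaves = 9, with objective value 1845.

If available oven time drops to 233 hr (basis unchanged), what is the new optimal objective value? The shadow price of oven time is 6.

1821

Δb = -4, so new z* = 1845 + (6)·(-4) = 1845 − 24 = 1821.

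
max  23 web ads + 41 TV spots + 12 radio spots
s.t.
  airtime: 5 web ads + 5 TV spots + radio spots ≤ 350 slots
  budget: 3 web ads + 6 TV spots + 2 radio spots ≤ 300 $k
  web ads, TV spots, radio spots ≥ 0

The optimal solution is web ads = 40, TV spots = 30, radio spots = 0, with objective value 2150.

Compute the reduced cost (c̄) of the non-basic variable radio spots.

Both airtime and budget are binding at x*.
Dual feasibility on the basic columns requires 5·y_airtime + 3·y_budget = 23, 5·y_airtime + 6·y_budget = 41.
Solving: y_airtime = 1, y_budget = 6.
Reduced cost of radio spots: c₃ − yᵀa₃ = 12 − (1·1 + 6·2) = 12 − 13 = -1.

-1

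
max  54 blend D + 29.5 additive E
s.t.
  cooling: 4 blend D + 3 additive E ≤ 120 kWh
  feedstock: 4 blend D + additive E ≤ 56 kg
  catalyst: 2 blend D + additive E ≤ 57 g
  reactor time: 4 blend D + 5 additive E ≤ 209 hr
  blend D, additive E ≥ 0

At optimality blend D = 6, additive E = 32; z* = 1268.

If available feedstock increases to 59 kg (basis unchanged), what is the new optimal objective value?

1284.5

Binding: cooling and feedstock. Non-binding: catalyst (13 unused), reactor time (25 unused).
Since catalyst, reactor time are not tight, their duals are 0.
Dual feasibility on the basic columns requires 4·y_cooling + 4·y_feedstock = 54, 3·y_cooling + 1·y_feedstock = 29.5.
This yields shadow prices y_cooling = 8, y_feedstock = 5.5.
Δz = y_feedstock·Δb = 5.5 × (3) = 16.5, so new z* = 1268 + 16.5 = 1284.5.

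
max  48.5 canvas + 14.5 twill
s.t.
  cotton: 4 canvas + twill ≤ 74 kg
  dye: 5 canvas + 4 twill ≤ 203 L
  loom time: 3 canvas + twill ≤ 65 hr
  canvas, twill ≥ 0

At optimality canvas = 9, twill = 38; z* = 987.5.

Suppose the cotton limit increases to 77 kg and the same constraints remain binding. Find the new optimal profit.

Binding: cotton and loom time. Non-binding: dye (6 unused).
Slack constraints have shadow price 0 (complementary slackness).
From A_Bᵀ y = c: 4·y_cotton + 3·y_loom time = 48.5; 1·y_cotton + 1·y_loom time = 14.5.
This yields shadow prices y_cotton = 5, y_loom time = 9.5.
Δz = y_cotton·Δb = 5 × (3) = 15, so new z* = 987.5 + 15 = 1002.5.

1002.5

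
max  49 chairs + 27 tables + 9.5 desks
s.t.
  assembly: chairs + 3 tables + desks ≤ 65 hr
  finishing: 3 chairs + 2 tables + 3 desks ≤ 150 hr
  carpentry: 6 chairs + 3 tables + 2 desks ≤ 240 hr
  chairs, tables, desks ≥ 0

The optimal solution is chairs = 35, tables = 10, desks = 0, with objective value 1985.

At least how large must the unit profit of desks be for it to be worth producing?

17

At the optimum: assembly uses 65 of 65 (binding); finishing uses 125 of 150 (slack = 25); carpentry uses 240 of 240 (binding).
Since finishing is not tight, its dual is 0.
The binding rows give the dual system: 1·y_assembly + 6·y_carpentry = 49 and 3·y_assembly + 3·y_carpentry = 27.
This yields shadow prices y_assembly = 1, y_carpentry = 8.
desks enters the basis when its profit ≥ yᵀa₃ = 1·1 + 8·2 = 17.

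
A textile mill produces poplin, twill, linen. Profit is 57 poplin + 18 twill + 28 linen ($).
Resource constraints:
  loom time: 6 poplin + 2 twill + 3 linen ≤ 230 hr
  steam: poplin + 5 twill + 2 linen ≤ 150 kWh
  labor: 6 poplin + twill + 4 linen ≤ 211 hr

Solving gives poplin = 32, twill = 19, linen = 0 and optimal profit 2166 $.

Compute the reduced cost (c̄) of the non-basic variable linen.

At the optimum: loom time uses 230 of 230 (binding); steam uses 127 of 150 (slack = 23); labor uses 211 of 211 (binding).
Slack constraints have shadow price 0 (complementary slackness).
The binding rows give the dual system: 6·y_loom time + 6·y_labor = 57 and 2·y_loom time + 1·y_labor = 18.
Solving: y_loom time = 8.5, y_labor = 1.
Reduced cost of linen: c₃ − yᵀa₃ = 28 − (8.5·3 + 1·4) = 28 − 29.5 = -1.5.

-1.5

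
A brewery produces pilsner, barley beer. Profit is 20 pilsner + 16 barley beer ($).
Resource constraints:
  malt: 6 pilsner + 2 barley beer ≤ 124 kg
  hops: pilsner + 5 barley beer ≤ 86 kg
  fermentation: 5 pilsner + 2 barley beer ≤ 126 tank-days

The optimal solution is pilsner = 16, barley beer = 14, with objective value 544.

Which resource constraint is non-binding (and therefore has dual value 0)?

fermentation

malt: 124/124 (binding)
hops: 86/86 (binding)
fermentation: 108/126 (slack 18)
By complementary slackness, a constraint with positive slack has shadow price 0 → fermentation.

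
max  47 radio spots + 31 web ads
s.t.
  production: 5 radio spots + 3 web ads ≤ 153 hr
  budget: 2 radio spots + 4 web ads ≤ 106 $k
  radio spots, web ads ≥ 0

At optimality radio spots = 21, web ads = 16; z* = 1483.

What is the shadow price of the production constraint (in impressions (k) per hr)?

At the optimum: production uses 153 of 153 (binding); budget uses 106 of 106 (binding).
The binding rows give the dual system: 5·y_production + 2·y_budget = 47 and 3·y_production + 4·y_budget = 31.
This yields shadow prices y_production = 9, y_budget = 1.
Shadow price of production = 9.

9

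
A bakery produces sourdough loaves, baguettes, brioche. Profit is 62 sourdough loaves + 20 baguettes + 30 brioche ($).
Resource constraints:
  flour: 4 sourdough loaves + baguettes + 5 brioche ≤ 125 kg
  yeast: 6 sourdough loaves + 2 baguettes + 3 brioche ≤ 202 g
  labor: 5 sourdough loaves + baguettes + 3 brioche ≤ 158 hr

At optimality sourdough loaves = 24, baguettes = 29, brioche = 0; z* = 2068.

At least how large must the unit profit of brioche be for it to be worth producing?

37

Binding: flour and yeast. Non-binding: labor (9 unused).
Since labor is not tight, its dual is 0.
From A_Bᵀ y = c: 4·y_flour + 6·y_yeast = 62; 1·y_flour + 2·y_yeast = 20.
→ y_flour = 2 and y_yeast = 9.
brioche enters the basis when its profit ≥ yᵀa₃ = 2·5 + 9·3 = 37.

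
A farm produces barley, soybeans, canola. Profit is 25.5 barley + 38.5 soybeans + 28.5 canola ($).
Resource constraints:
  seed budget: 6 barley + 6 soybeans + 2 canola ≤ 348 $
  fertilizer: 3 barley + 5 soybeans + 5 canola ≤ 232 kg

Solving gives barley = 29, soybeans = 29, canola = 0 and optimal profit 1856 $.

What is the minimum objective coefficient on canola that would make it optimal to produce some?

Both seed budget and fertilizer are binding at x*.
Dual feasibility on the basic columns requires 6·y_seed budget + 3·y_fertilizer = 25.5, 6·y_seed budget + 5·y_fertilizer = 38.5.
Solving: y_seed budget = 1, y_fertilizer = 6.5.
canola enters the basis when its profit ≥ yᵀa₃ = 1·2 + 6.5·5 = 34.5.

34.5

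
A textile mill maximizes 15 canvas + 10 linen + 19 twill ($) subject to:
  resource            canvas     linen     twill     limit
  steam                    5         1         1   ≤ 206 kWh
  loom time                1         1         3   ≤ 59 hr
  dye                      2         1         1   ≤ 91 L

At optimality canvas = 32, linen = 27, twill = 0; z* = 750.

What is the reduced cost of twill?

-1

At the optimum: steam uses 187 of 206 (slack = 19); loom time uses 59 of 59 (binding); dye uses 91 of 91 (binding).
Since steam is not tight, its dual is 0.
From A_Bᵀ y = c: 1·y_loom time + 2·y_dye = 15; 1·y_loom time + 1·y_dye = 10.
This yields shadow prices y_loom time = 5, y_dye = 5.
Reduced cost of twill: c₃ − yᵀa₃ = 19 − (5·3 + 5·1) = 19 − 20 = -1.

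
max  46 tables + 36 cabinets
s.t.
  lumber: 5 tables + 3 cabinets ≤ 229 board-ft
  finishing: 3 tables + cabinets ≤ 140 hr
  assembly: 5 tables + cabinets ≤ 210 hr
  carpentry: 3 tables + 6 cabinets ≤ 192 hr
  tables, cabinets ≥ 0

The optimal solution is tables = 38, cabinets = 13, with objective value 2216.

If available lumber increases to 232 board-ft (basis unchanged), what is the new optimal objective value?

At the optimum: lumber uses 229 of 229 (binding); finishing uses 127 of 140 (slack = 13); assembly uses 203 of 210 (slack = 7); carpentry uses 192 of 192 (binding).
Slack constraints have shadow price 0 (complementary slackness).
From A_Bᵀ y = c: 5·y_lumber + 3·y_carpentry = 46; 3·y_lumber + 6·y_carpentry = 36.
→ y_lumber = 8 and y_carpentry = 2.
Δz = y_lumber·Δb = 8 × (3) = 24, so new z* = 2216 + 24 = 2240.

2240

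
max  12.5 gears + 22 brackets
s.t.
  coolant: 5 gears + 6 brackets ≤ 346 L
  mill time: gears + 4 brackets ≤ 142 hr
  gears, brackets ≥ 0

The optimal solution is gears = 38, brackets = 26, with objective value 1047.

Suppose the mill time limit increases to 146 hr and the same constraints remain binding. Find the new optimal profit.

1057

Both coolant and mill time are binding at x*.
From A_Bᵀ y = c: 5·y_coolant + 1·y_mill time = 12.5; 6·y_coolant + 4·y_mill time = 22.
This yields shadow prices y_coolant = 2, y_mill time = 2.5.
Δz = y_mill time·Δb = 2.5 × (4) = 10, so new z* = 1047 + 10 = 1057.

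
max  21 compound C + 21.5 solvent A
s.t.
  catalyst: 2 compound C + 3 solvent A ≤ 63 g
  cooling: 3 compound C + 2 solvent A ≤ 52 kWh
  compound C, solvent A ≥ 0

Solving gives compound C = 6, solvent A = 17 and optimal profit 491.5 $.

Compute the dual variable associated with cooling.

Both catalyst and cooling are binding at x*.
From A_Bᵀ y = c: 2·y_catalyst + 3·y_cooling = 21; 3·y_catalyst + 2·y_cooling = 21.5.
Solving: y_catalyst = 4.5, y_cooling = 4.
Shadow price of cooling = 4.

4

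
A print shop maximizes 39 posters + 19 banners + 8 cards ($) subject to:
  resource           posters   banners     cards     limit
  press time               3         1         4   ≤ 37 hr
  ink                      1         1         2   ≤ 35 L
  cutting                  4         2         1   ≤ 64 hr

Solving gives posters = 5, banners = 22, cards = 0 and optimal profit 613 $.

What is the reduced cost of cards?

At the optimum: press time uses 37 of 37 (binding); ink uses 27 of 35 (slack = 8); cutting uses 64 of 64 (binding).
By complementary slackness, y = 0 for the non-binding constraint.
From A_Bᵀ y = c: 3·y_press time + 4·y_cutting = 39; 1·y_press time + 2·y_cutting = 19.
→ y_press time = 1 and y_cutting = 9.
Reduced cost of cards: c₃ − yᵀa₃ = 8 − (1·4 + 9·1) = 8 − 13 = -5.

-5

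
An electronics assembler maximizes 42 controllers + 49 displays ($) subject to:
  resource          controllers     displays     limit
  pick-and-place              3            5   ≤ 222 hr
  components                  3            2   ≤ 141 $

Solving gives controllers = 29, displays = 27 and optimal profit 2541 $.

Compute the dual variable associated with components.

7

Both pick-and-place and components are binding at x*.
Dual feasibility on the basic columns requires 3·y_pick-and-place + 3·y_components = 42, 5·y_pick-and-place + 2·y_components = 49.
Solving: y_pick-and-place = 7, y_components = 7.
Shadow price of components = 7.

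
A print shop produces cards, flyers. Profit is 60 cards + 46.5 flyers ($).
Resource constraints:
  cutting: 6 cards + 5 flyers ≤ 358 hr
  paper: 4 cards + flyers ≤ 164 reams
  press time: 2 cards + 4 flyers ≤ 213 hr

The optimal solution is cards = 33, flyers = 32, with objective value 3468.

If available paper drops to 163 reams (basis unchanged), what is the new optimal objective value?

3466.5

At the optimum: cutting uses 358 of 358 (binding); paper uses 164 of 164 (binding); press time uses 194 of 213 (slack = 19).
Since press time is not tight, its dual is 0.
From A_Bᵀ y = c: 6·y_cutting + 4·y_paper = 60; 5·y_cutting + 1·y_paper = 46.5.
This yields shadow prices y_cutting = 9, y_paper = 1.5.
Δz = y_paper·Δb = 1.5 × (-1) = -1.5, so new z* = 3468 − 1.5 = 3466.5.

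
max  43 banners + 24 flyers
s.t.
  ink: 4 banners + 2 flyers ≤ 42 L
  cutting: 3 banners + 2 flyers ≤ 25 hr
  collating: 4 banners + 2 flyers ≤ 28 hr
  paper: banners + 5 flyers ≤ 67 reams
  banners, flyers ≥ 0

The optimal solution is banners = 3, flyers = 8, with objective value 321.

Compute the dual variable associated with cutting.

5

Binding: cutting and collating. Non-binding: ink (14 unused), paper (24 unused).
Since ink, paper are not tight, their duals are 0.
The binding rows give the dual system: 3·y_cutting + 4·y_collating = 43 and 2·y_cutting + 2·y_collating = 24.
→ y_cutting = 5 and y_collating = 7.
Shadow price of cutting = 5.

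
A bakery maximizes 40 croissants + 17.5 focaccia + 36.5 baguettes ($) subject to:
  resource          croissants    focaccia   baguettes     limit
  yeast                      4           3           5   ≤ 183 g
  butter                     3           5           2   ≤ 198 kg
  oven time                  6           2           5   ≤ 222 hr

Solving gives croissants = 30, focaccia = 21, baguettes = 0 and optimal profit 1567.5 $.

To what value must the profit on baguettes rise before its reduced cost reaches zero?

At the optimum: yeast uses 183 of 183 (binding); butter uses 195 of 198 (slack = 3); oven time uses 222 of 222 (binding).
Slack constraints have shadow price 0 (complementary slackness).
Dual feasibility on the basic columns requires 4·y_yeast + 6·y_oven time = 40, 3·y_yeast + 2·y_oven time = 17.5.
→ y_yeast = 2.5 and y_oven time = 5.
baguettes enters the basis when its profit ≥ yᵀa₃ = 2.5·5 + 5·5 = 37.5.

37.5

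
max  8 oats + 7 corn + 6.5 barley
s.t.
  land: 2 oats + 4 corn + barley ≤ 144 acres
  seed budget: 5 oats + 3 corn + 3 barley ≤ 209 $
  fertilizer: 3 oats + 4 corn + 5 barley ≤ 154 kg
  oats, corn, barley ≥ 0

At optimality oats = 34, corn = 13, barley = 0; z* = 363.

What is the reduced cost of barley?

Binding: seed budget and fertilizer. Non-binding: land (24 unused).
Slack constraints have shadow price 0 (complementary slackness).
The binding rows give the dual system: 5·y_seed budget + 3·y_fertilizer = 8 and 3·y_seed budget + 4·y_fertilizer = 7.
This yields shadow prices y_seed budget = 1, y_fertilizer = 1.
Reduced cost of barley: c₃ − yᵀa₃ = 6.5 − (1·3 + 1·5) = 6.5 − 8 = -1.5.

-1.5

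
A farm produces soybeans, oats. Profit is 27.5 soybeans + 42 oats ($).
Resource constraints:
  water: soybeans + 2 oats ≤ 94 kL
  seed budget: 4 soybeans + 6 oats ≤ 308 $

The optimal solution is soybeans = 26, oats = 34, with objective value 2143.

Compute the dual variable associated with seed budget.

6.5

Both water and seed budget are binding at x*.
From A_Bᵀ y = c: 1·y_water + 4·y_seed budget = 27.5; 2·y_water + 6·y_seed budget = 42.
Solving: y_water = 1.5, y_seed budget = 6.5.
Shadow price of seed budget = 6.5.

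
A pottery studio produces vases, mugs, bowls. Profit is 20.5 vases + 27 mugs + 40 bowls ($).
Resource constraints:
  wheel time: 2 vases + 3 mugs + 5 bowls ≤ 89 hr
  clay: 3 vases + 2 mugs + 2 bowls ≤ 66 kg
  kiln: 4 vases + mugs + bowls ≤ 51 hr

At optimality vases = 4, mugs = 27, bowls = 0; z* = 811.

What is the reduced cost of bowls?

-3

Check each constraint at x*: wheel time 89/89 (tight); clay 66/66 (tight); kiln 43/51 (slack 8).
By complementary slackness, y = 0 for the non-binding constraint.
From A_Bᵀ y = c: 2·y_wheel time + 3·y_clay = 20.5; 3·y_wheel time + 2·y_clay = 27.
Solving: y_wheel time = 8, y_clay = 1.5.
Reduced cost of bowls: c₃ − yᵀa₃ = 40 − (8·5 + 1.5·2) = 40 − 43 = -3.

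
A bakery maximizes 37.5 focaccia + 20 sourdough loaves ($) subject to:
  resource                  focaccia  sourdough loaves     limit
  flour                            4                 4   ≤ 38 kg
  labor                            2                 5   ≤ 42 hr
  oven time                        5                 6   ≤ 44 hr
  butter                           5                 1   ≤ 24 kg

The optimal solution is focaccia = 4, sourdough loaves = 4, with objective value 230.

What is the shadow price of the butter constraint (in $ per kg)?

Check each constraint at x*: flour 32/38 (slack 6); labor 28/42 (slack 14); oven time 44/44 (tight); butter 24/24 (tight).
Since flour, labor are not tight, their duals are 0.
Dual feasibility on the basic columns requires 5·y_oven time + 5·y_butter = 37.5, 6·y_oven time + 1·y_butter = 20.
→ y_oven time = 2.5 and y_butter = 5.
Shadow price of butter = 5.

5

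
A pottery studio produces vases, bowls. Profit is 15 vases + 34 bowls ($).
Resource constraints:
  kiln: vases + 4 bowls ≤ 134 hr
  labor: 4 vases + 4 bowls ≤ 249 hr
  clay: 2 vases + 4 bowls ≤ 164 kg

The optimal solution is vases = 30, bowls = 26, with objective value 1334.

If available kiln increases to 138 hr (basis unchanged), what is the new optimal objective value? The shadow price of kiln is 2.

Δb = 4, so new z* = 1334 + (2)·(4) = 1334 + 8 = 1342.

1342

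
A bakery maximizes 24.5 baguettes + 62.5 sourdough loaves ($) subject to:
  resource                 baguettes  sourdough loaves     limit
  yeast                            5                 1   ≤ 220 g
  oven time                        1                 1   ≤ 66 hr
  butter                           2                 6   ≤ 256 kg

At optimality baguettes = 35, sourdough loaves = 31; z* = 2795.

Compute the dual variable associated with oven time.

Binding: oven time and butter. Non-binding: yeast (14 unused).
Slack constraints have shadow price 0 (complementary slackness).
The binding rows give the dual system: 1·y_oven time + 2·y_butter = 24.5 and 1·y_oven time + 6·y_butter = 62.5.
→ y_oven time = 5.5 and y_butter = 9.5.
Shadow price of oven time = 5.5.

5.5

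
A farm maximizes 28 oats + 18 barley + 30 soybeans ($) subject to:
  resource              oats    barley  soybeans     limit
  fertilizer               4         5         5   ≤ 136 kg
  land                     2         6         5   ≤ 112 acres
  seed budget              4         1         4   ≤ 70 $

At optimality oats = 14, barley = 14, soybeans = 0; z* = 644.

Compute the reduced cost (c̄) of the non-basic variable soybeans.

Binding: land and seed budget. Non-binding: fertilizer (10 unused).
Since fertilizer is not tight, its dual is 0.
From A_Bᵀ y = c: 2·y_land + 4·y_seed budget = 28; 6·y_land + 1·y_seed budget = 18.
→ y_land = 2 and y_seed budget = 6.
Reduced cost of soybeans: c₃ − yᵀa₃ = 30 − (2·5 + 6·4) = 30 − 34 = -4.

-4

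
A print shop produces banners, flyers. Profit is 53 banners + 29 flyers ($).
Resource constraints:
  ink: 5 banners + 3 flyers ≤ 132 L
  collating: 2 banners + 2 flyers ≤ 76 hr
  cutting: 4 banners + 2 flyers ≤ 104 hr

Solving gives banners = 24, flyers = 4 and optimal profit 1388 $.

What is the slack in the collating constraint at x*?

collating used = 2·24 + 2·4 = 56; slack = 76 − 56 = 20.

20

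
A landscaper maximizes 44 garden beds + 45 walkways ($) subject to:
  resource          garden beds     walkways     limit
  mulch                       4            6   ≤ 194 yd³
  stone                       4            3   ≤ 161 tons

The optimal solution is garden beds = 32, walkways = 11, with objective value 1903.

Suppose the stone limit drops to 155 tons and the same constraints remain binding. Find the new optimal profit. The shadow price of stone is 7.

Δb = -6, so new z* = 1903 + (7)·(-6) = 1903 − 42 = 1861.

1861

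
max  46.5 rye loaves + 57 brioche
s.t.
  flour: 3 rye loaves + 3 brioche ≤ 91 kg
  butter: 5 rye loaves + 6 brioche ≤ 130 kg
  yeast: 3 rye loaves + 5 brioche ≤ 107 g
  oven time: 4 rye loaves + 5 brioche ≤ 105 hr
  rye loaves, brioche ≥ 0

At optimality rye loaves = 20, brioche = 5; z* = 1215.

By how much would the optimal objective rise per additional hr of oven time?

Check each constraint at x*: flour 75/91 (slack 16); butter 130/130 (tight); yeast 85/107 (slack 22); oven time 105/105 (tight).
Slack constraints have shadow price 0 (complementary slackness).
From A_Bᵀ y = c: 5·y_butter + 4·y_oven time = 46.5; 6·y_butter + 5·y_oven time = 57.
Solving: y_butter = 4.5, y_oven time = 6.
Shadow price of oven time = 6.

6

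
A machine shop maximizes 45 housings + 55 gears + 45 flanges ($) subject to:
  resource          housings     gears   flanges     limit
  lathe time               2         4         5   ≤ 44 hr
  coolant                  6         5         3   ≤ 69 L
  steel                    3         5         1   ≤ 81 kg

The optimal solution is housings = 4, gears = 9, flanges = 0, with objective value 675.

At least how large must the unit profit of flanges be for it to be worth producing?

At the optimum: lathe time uses 44 of 44 (binding); coolant uses 69 of 69 (binding); steel uses 57 of 81 (slack = 24).
Slack constraints have shadow price 0 (complementary slackness).
Dual feasibility on the basic columns requires 2·y_lathe time + 6·y_coolant = 45, 4·y_lathe time + 5·y_coolant = 55.
Solving: y_lathe time = 7.5, y_coolant = 5.
flanges enters the basis when its profit ≥ yᵀa₃ = 7.5·5 + 5·3 = 52.5.

52.5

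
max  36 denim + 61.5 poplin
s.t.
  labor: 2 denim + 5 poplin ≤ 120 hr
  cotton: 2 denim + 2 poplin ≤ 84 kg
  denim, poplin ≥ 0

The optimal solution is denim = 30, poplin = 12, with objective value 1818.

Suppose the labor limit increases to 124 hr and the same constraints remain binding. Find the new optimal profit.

At the optimum: labor uses 120 of 120 (binding); cotton uses 84 of 84 (binding).
From A_Bᵀ y = c: 2·y_labor + 2·y_cotton = 36; 5·y_labor + 2·y_cotton = 61.5.
Solving: y_labor = 8.5, y_cotton = 9.5.
Δz = y_labor·Δb = 8.5 × (4) = 34, so new z* = 1818 + 34 = 1852.

1852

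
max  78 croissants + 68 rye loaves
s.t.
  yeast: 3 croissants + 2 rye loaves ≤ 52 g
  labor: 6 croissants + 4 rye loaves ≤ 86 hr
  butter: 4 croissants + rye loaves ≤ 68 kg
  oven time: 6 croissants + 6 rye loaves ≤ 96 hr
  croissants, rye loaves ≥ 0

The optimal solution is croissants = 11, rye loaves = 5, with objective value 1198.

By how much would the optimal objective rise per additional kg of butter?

Binding: labor and oven time. Non-binding: yeast (9 unused), butter (19 unused).
By complementary slackness, y = 0 for the non-binding constraints.
Dual feasibility on the basic columns requires 6·y_labor + 6·y_oven time = 78, 4·y_labor + 6·y_oven time = 68.
→ y_labor = 5 and y_oven time = 8.
Shadow price of butter = 0.

0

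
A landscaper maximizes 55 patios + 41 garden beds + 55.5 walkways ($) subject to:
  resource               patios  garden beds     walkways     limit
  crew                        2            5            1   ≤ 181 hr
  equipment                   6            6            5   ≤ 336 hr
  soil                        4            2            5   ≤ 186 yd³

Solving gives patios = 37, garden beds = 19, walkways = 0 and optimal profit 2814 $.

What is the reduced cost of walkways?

-2

At the optimum: crew uses 169 of 181 (slack = 12); equipment uses 336 of 336 (binding); soil uses 186 of 186 (binding).
By complementary slackness, y = 0 for the non-binding constraint.
The binding rows give the dual system: 6·y_equipment + 4·y_soil = 55 and 6·y_equipment + 2·y_soil = 41.
Solving: y_equipment = 4.5, y_soil = 7.
Reduced cost of walkways: c₃ − yᵀa₃ = 55.5 − (4.5·5 + 7·5) = 55.5 − 57.5 = -2.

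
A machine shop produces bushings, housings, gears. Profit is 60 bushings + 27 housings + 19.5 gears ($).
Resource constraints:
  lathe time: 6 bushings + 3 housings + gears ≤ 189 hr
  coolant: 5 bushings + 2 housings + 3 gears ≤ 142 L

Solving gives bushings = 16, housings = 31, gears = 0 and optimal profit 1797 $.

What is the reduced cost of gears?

Check each constraint at x*: lathe time 189/189 (tight); coolant 142/142 (tight).
From A_Bᵀ y = c: 6·y_lathe time + 5·y_coolant = 60; 3·y_lathe time + 2·y_coolant = 27.
This yields shadow prices y_lathe time = 5, y_coolant = 6.
Reduced cost of gears: c₃ − yᵀa₃ = 19.5 − (5·1 + 6·3) = 19.5 − 23 = -3.5.

-3.5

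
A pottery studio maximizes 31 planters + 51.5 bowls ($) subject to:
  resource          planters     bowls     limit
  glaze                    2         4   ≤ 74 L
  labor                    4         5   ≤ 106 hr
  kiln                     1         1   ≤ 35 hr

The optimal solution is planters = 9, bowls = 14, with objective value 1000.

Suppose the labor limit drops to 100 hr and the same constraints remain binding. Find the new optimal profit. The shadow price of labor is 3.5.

979

Δb = -6, so new z* = 1000 + (3.5)·(-6) = 1000 − 21 = 979.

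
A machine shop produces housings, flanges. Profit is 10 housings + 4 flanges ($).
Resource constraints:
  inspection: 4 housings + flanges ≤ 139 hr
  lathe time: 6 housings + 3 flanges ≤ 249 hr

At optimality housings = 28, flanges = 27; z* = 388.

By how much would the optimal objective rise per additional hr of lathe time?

1

Check each constraint at x*: inspection 139/139 (tight); lathe time 249/249 (tight).
From A_Bᵀ y = c: 4·y_inspection + 6·y_lathe time = 10; 1·y_inspection + 3·y_lathe time = 4.
This yields shadow prices y_inspection = 1, y_lathe time = 1.
Shadow price of lathe time = 1.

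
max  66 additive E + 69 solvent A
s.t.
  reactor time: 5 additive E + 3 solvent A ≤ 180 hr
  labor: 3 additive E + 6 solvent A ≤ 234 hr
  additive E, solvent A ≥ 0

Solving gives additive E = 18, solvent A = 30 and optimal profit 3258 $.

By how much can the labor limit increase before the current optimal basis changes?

126

Binding constraints: reactor time, labor. The basis is B = [[5,3],[3,6]] with det 21.
Per unit increase in labor, x* moves by d = (-0.1429, 0.2381).
The basis stays optimal until additive E reaches 0; allowable increase = 126 hr.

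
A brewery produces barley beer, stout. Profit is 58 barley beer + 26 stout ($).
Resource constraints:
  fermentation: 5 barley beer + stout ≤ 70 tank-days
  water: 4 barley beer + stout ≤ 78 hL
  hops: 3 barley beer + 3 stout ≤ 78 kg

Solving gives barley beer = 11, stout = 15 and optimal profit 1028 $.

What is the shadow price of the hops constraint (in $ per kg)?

6

Check each constraint at x*: fermentation 70/70 (tight); water 59/78 (slack 19); hops 78/78 (tight).
Since water is not tight, its dual is 0.
The binding rows give the dual system: 5·y_fermentation + 3·y_hops = 58 and 1·y_fermentation + 3·y_hops = 26.
This yields shadow prices y_fermentation = 8, y_hops = 6.
Shadow price of hops = 6.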